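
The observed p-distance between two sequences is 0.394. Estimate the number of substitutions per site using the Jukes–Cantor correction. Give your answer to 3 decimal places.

0.559

d = −(3/4) ln(1 − 4p/3) = −0.75 ln(1 − 0.525333) = −0.75 ln(0.474667)
  = −0.75 × (-0.745142) = 0.558857 substitutions/site.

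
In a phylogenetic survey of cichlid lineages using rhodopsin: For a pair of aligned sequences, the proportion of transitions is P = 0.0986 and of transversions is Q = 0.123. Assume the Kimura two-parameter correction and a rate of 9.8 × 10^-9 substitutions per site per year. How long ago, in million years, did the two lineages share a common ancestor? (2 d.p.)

Under the Kimura two-parameter model, d = −½ ln(1 − 2P − Q) − ¼ ln(1 − 2Q).
1 − 2P − Q = 0.6798, giving −½ ln(0.6798) = 0.192978.
1 − 2Q = 0.754, giving −¼ ln(0.754) = 0.070591.
d = 0.192978 + 0.070591 = 0.263569.
Under a molecular clock d = 2μt, so t = d/(2μ) = 0.263569 / (2 × 9.8 × 10^-9) = 13.45 million years.

13.45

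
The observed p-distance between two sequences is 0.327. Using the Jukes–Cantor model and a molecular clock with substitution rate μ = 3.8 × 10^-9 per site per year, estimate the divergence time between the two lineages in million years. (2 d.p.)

d = −(3/4) ln(1 − 4p/3) = −0.75 ln(1 − 0.436) = −0.75 ln(0.564)
  = −0.75 × (-0.572701) = 0.429526 substitutions/site.
Under a molecular clock d = 2μt, so t = d/(2μ) = 0.429526 / (2 × 3.8 × 10^-9) = 56.52 million years.

56.52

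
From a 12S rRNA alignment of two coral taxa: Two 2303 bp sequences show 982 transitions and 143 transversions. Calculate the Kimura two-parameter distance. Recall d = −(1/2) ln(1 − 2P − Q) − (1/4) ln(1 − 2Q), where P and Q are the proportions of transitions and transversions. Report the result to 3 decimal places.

P = 982/2303 ≈ 0.4264 and Q = 143/2303 ≈ 0.062093.
Under the Kimura two-parameter model, d = −½ ln(1 − 2P − Q) − ¼ ln(1 − 2Q).
1 − 2P − Q = 0.085107, giving −½ ln(0.085107) = 1.231923.
1 − 2Q = 0.875814, giving −¼ ln(0.875814) = 0.033150.
d = 1.231923 + 0.033150 = 1.265073.

1.265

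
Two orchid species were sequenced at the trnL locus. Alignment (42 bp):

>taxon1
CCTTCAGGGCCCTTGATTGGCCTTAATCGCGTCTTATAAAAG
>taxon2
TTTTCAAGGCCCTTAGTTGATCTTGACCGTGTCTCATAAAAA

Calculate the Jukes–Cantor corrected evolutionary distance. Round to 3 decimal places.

The sequences differ at 12 of 42 sites, so p = 12/42 ≈ 0.285714.
d = −(3/4) ln(1 − 4p/3) = −0.75 ln(1 − 0.380952) = −0.75 ln(0.619048)
  = −0.75 × (-0.479572) = 0.359679 substitutions/site.

0.360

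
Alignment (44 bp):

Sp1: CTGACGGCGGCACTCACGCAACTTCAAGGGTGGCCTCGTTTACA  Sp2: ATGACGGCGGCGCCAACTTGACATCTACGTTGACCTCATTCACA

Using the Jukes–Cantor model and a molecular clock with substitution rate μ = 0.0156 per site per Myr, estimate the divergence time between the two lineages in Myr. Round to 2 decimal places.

The sequences differ at 14 of 44 sites, so p = 14/44 ≈ 0.318182.
d = −(3/4) ln(1 − 4p/3) = −0.75 ln(1 − 0.424243) = −0.75 ln(0.575757)
  = −0.75 × (-0.552070) = 0.414053 substitutions/site.
Under a molecular clock d = 2μt, so t = d/(2μ) = 0.414053 / (2 × 0.0156) = 13.27 Myr.

13.27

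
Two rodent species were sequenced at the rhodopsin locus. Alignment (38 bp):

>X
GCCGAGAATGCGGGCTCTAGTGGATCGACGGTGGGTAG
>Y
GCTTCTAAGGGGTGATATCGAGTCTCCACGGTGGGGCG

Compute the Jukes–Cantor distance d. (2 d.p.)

The sequences differ at 16 of 38 sites, so p = 16/38 ≈ 0.421053.
d = −(3/4) ln(1 − 4p/3) = −0.75 ln(1 − 0.561404) = −0.75 ln(0.438596)
  = −0.75 × (-0.824177) = 0.618133 substitutions/site.

0.62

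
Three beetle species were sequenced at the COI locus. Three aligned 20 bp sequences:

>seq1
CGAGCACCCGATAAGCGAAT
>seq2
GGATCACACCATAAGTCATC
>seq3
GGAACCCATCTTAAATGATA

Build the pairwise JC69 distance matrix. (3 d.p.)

seq1–seq2: 8/20 sites differ → p = 0.4, d = −0.75 ln(1 − 0.533333) = 0.571605 ≈ 0.572.
seq1–seq3: 11/20 sites differ → p = 0.55, d = −0.75 ln(1 − 0.733333) = 0.991316 ≈ 0.991.
seq2–seq3: 7/20 sites differ → p = 0.35, d = −0.75 ln(1 − 0.466667) = 0.471457 ≈ 0.471.

d(seq1,seq2) = 0.572, d(seq1,seq3) = 0.991, d(seq2,seq3) = 0.471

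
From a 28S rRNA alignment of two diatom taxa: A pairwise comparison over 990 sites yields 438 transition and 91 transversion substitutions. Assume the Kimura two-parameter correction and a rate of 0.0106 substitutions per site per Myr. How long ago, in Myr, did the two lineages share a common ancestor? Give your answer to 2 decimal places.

91.13

P = 438/990 ≈ 0.442424 and Q = 91/990 ≈ 0.091919.
Under the Kimura two-parameter model, d = −½ ln(1 − 2P − Q) − ¼ ln(1 − 2Q).
1 − 2P − Q = 0.023233, giving −½ ln(0.023233) = 1.881091.
1 − 2Q = 0.816162, giving −¼ ln(0.816162) = 0.050786.
d = 1.881091 + 0.050786 = 1.931877.
Under a molecular clock d = 2μt, so t = d/(2μ) = 1.931877 / (2 × 0.0106) = 91.13 Myr.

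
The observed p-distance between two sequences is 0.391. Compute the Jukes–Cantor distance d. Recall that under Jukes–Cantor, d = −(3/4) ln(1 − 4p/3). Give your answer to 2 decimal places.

0.55

d = −(3/4) ln(1 − 4p/3) = −0.75 ln(1 − 0.521333) = −0.75 ln(0.478667)
  = −0.75 × (-0.736750) = 0.552563 substitutions/site.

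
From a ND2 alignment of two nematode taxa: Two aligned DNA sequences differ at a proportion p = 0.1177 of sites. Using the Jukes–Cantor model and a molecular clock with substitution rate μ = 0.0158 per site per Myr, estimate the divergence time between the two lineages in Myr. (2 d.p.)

d = −(3/4) ln(1 − 4p/3) = −0.75 ln(1 − 0.156933) = −0.75 ln(0.843067)
  = −0.75 × (-0.170709) = 0.128032 substitutions/site.
Under a molecular clock d = 2μt, so t = d/(2μ) = 0.128032 / (2 × 0.0158) = 4.05 Myr.

4.05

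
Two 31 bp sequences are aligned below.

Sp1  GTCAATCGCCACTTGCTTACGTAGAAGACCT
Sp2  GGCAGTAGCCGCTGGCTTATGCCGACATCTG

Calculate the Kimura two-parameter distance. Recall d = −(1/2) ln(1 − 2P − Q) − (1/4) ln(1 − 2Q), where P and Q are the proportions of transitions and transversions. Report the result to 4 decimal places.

Of 31 sites, 6 differences are transitions and 7 are transversions, so P = 6/31 ≈ 0.193548 and Q = 7/31 ≈ 0.225806.
Under the Kimura two-parameter model, d = −½ ln(1 − 2P − Q) − ¼ ln(1 − 2Q).
1 − 2P − Q = 0.387098, giving −½ ln(0.387098) = 0.474539.
1 − 2Q = 0.548388, giving −¼ ln(0.548388) = 0.150193.
d = 0.474539 + 0.150193 = 0.624732.

0.6247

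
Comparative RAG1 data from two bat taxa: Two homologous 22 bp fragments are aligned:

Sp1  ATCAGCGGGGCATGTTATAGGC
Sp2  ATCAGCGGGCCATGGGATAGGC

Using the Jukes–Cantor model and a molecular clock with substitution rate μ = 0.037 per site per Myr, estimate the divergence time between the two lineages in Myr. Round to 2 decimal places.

The sequences differ at 3 of 22 sites (10, 15, 16), so p = 3/22 ≈ 0.136364.
d = −(3/4) ln(1 − 4p/3) = −0.75 ln(1 − 0.181819) = −0.75 ln(0.818181)
  = −0.75 × (-0.200672) = 0.150504 substitutions/site.
Under a molecular clock d = 2μt, so t = d/(2μ) = 0.150504 / (2 × 0.037) = 2.03 Myr.

2.03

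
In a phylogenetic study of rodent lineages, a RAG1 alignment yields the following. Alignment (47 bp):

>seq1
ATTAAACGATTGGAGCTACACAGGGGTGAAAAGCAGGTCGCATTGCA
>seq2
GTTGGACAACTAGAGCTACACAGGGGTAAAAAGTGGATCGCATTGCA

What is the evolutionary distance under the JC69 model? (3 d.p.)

0.250

The sequences differ at 10 of 47 sites (1, 4, 5, 8, 10, 12, 28, 34, 35, 37), so p = 10/47 ≈ 0.212766.
d = −(3/4) ln(1 − 4p/3) = −0.75 ln(1 − 0.283688) = −0.75 ln(0.716312)
  = −0.75 × (-0.333639) = 0.250229 substitutions/site.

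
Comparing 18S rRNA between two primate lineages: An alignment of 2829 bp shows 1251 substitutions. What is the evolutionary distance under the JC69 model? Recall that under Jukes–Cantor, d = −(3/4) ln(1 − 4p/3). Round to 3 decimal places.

p = 1251/2829 ≈ 0.442206.
d = −(3/4) ln(1 − 4p/3) = −0.75 ln(1 − 0.589608) = −0.75 ln(0.410392)
  = −0.75 × (-0.890642) = 0.667982 substitutions/site.

0.668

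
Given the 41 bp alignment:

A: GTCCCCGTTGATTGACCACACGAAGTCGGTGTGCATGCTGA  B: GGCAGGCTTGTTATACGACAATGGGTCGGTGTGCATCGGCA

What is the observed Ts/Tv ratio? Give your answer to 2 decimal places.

Transitions are A↔G and C↔T; transversions are all other mismatches.
Transitions: 2. Transversions: 15.
R = 2/15 = 0.133333… ≈ 0.13 (to 2 d.p.).

0.13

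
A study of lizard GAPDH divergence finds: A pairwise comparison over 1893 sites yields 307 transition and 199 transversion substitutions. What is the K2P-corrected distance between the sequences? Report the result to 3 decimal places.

P = 307/1893 ≈ 0.162176 and Q = 199/1893 ≈ 0.105124.
Under the Kimura two-parameter model, d = −½ ln(1 − 2P − Q) − ¼ ln(1 − 2Q).
1 − 2P − Q = 0.570524, giving −½ ln(0.570524) = 0.280600.
1 − 2Q = 0.789752, giving −¼ ln(0.789752) = 0.059009.
d = 0.280600 + 0.059009 = 0.339609.

0.340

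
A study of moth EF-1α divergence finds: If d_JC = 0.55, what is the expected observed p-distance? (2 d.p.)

0.39

p = (3/4)(1 − e^(−4d/3)) = 0.75 × (1 − e^(-0.733333)) = 0.75 × (1 − 0.480305) = 0.389771.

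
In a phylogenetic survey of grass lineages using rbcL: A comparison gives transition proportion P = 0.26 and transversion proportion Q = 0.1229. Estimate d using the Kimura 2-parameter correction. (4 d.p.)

0.5854

Under the Kimura two-parameter model, d = −½ ln(1 − 2P − Q) − ¼ ln(1 − 2Q).
1 − 2P − Q = 0.3571, giving −½ ln(0.3571) = 0.514870.
1 − 2Q = 0.7542, giving −¼ ln(0.7542) = 0.070524.
d = 0.514870 + 0.070524 = 0.585394.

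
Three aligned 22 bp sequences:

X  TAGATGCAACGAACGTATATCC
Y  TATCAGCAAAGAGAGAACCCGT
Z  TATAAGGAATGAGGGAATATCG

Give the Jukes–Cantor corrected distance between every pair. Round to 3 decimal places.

d(X,Y) = 0.974, d(X,Z) = 0.497, d(Y,Z) = 0.591

X–Y: 12/22 sites differ → p ≈ 0.545455, d = −0.75 ln(1 − 0.727273) = 0.974463 ≈ 0.974.
X–Z: 8/22 sites differ → p ≈ 0.363636, d = −0.75 ln(1 − 0.484848) = 0.497470 ≈ 0.497.
Y–Z: 9/22 sites differ → p ≈ 0.409091, d = −0.75 ln(1 − 0.545455) = 0.591344 ≈ 0.591.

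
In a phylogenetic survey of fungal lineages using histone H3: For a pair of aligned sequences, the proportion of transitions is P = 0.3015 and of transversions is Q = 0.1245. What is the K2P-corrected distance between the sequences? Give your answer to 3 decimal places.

0.722

Under the Kimura two-parameter model, d = −½ ln(1 − 2P − Q) − ¼ ln(1 − 2Q).
1 − 2P − Q = 0.2725, giving −½ ln(0.2725) = 0.650058.
1 − 2Q = 0.751, giving −¼ ln(0.751) = 0.071587.
d = 0.650058 + 0.071587 = 0.721645.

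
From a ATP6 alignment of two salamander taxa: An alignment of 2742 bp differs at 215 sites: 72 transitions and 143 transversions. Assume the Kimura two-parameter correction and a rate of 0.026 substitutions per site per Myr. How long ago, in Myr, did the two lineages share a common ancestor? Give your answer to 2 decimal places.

P = 72/2742 ≈ 0.026258 and Q = 143/2742 ≈ 0.052152.
Under the Kimura two-parameter model, d = −½ ln(1 − 2P − Q) − ¼ ln(1 − 2Q).
1 − 2P − Q = 0.895332, giving −½ ln(0.895332) = 0.055280.
1 − 2Q = 0.895696, giving −¼ ln(0.895696) = 0.027539.
d = 0.055280 + 0.027539 = 0.082819.
Under a molecular clock d = 2μt, so t = d/(2μ) = 0.082819 / (2 × 0.026) = 1.59 Myr.

1.59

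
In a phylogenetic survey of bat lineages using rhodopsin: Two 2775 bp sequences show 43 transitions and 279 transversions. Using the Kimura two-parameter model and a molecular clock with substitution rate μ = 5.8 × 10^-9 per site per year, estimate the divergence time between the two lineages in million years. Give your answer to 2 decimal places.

P = 43/2775 ≈ 0.015495 and Q = 279/2775 ≈ 0.100541.
Under the Kimura two-parameter model, d = −½ ln(1 − 2P − Q) − ¼ ln(1 − 2Q).
1 − 2P − Q = 0.868469, giving −½ ln(0.868469) = 0.070512.
1 − 2Q = 0.798918, giving −¼ ln(0.798918) = 0.056124.
d = 0.070512 + 0.056124 = 0.126636.
Under a molecular clock d = 2μt, so t = d/(2μ) = 0.126636 / (2 × 5.8 × 10^-9) = 10.92 million years.

10.92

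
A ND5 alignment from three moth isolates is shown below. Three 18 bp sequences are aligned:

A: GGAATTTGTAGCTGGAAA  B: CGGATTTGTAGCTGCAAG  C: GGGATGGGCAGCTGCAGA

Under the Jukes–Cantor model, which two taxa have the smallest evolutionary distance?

A and B

A–B: 4/18 differ, p = 0.222, d = 0.264.
A–C: 6/18 differ, p = 0.333, d = 0.441.
B–C: 6/18 differ, p = 0.333, d = 0.441.
The smallest distance is between A and B.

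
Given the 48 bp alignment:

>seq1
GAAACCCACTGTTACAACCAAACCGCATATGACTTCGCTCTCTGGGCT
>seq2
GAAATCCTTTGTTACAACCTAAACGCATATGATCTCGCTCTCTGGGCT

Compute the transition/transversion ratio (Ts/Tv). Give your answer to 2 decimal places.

Transitions are A↔G and C↔T; transversions are all other mismatches.
Transitions: 4. Transversions: 3.
R = 4/3 = 1.333333… ≈ 1.33 (to 2 d.p.).

1.33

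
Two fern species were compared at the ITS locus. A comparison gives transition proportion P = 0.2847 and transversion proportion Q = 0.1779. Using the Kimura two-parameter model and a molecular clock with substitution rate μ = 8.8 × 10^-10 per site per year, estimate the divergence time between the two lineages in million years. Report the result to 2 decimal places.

Under the Kimura two-parameter model, d = −½ ln(1 − 2P − Q) − ¼ ln(1 − 2Q).
1 − 2P − Q = 0.2527, giving −½ ln(0.2527) = 0.687776.
1 − 2Q = 0.6442, giving −¼ ln(0.6442) = 0.109937.
d = 0.687776 + 0.109937 = 0.797713.
Under a molecular clock d = 2μt, so t = d/(2μ) = 0.797713 / (2 × 8.8 × 10^-10) = 453.25 million years.

453.25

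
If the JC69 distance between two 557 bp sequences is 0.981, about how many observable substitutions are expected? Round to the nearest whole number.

305

Invert JC69: p = (3/4)(1 − e^(−4d/3)) = 0.75 × (1 − e^(-1.308)) = 0.75 × (1 − 0.270360) = 0.547230.
Expected differing sites = pL ≈ 0.547230 × 557 = 304.80711 ≈ 305.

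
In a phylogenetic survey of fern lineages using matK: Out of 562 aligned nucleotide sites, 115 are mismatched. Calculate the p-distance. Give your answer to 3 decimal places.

0.205

p = 115/562 = 0.204626… ≈ 0.205 (to 3 d.p.).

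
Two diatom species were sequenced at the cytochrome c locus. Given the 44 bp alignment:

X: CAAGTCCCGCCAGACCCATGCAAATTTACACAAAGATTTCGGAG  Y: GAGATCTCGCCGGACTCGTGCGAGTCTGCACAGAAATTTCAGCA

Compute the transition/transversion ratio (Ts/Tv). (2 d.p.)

Transitions are A↔G and C↔T; transversions are all other mismatches.
Transitions: 14. Transversions: 2.
R = 14/2 = 7.00.

7.00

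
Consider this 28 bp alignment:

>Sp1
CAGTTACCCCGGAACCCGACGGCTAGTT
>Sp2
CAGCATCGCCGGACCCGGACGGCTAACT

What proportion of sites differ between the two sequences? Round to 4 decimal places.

0.2857

The sequences differ at 8 of 28 positions (sites 4, 5, 6, 8, 14, 17, 26, 27).
p = 8/28 = 0.285714… ≈ 0.2857 (to 4 d.p.).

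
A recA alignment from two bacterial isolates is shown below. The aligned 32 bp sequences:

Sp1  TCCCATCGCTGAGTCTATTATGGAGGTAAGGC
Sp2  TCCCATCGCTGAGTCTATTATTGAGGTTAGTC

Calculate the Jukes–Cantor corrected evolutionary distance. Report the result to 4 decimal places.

The sequences differ at 3 of 32 sites (22, 28, 31), so p = 3/32 = 0.09375.
d = −(3/4) ln(1 − 4p/3) = −0.75 ln(1 − 0.125) = −0.75 ln(0.875)
  = −0.75 × (-0.133531) = 0.100148 substitutions/site.

0.1001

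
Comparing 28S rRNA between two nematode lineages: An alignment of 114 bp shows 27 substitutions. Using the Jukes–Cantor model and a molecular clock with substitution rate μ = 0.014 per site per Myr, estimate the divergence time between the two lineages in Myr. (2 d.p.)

p = 27/114 ≈ 0.236842.
d = −(3/4) ln(1 − 4p/3) = −0.75 ln(1 − 0.315789) = −0.75 ln(0.684211)
  = −0.75 × (-0.379489) = 0.284617 substitutions/site.
Under a molecular clock d = 2μt, so t = d/(2μ) = 0.284617 / (2 × 0.014) = 10.16 Myr.

10.16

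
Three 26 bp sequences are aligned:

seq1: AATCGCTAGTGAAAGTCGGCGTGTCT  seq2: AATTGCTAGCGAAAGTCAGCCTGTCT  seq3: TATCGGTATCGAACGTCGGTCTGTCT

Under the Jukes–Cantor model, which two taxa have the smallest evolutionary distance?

seq1 and seq2

seq1–seq2: 4/26 differ, p = 0.154, d = 0.172.
seq1–seq3: 7/26 differ, p = 0.269, d = 0.334.
seq2–seq3: 7/26 differ, p = 0.269, d = 0.334.
The smallest distance is between seq1 and seq2.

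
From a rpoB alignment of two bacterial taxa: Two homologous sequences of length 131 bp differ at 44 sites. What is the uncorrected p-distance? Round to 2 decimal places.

0.34

p = 44/131 = 0.335877… ≈ 0.34 (to 2 d.p.).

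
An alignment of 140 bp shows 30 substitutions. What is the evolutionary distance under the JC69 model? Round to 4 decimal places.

p = 30/140 ≈ 0.214286.
d = −(3/4) ln(1 − 4p/3) = −0.75 ln(1 − 0.285715) = −0.75 ln(0.714285)
  = −0.75 × (-0.336473) = 0.252355 substitutions/site.

0.2524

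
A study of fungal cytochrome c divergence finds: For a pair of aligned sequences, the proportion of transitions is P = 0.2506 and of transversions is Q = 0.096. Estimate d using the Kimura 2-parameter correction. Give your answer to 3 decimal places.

Under the Kimura two-parameter model, d = −½ ln(1 − 2P − Q) − ¼ ln(1 − 2Q).
1 − 2P − Q = 0.4028, giving −½ ln(0.4028) = 0.454658.
1 − 2Q = 0.808, giving −¼ ln(0.808) = 0.053298.
d = 0.454658 + 0.053298 = 0.507956.

0.508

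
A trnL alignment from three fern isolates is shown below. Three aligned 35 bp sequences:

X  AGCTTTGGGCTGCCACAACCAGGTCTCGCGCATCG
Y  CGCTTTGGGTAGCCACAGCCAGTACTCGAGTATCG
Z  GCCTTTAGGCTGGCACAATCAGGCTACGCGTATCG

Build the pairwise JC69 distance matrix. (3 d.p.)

d(X,Y) = 0.273, d(X,Z) = 0.315, d(Y,Z) = 0.513

X–Y: 8/35 sites differ → p ≈ 0.228571, d = −0.75 ln(1 − 0.304761) = 0.272625 ≈ 0.273.
X–Z: 9/35 sites differ → p ≈ 0.257143, d = −0.75 ln(1 − 0.342857) = 0.314890 ≈ 0.315.
Y–Z: 13/35 sites differ → p ≈ 0.371429, d = −0.75 ln(1 − 0.495239) = 0.512753 ≈ 0.513.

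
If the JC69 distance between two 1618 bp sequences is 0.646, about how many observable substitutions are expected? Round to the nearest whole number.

701

Invert JC69: p = (3/4)(1 − e^(−4d/3)) = 0.75 × (1 − e^(-0.861333)) = 0.75 × (1 − 0.422598) = 0.433052.
Expected differing sites = pL ≈ 0.433052 × 1618 = 700.678136 ≈ 701.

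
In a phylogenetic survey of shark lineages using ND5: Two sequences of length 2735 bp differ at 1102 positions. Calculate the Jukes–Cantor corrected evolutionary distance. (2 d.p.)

0.58

p = 1102/2735 ≈ 0.402925.
d = −(3/4) ln(1 − 4p/3) = −0.75 ln(1 − 0.537233) = −0.75 ln(0.462767)
  = −0.75 × (-0.770532) = 0.577899 substitutions/site.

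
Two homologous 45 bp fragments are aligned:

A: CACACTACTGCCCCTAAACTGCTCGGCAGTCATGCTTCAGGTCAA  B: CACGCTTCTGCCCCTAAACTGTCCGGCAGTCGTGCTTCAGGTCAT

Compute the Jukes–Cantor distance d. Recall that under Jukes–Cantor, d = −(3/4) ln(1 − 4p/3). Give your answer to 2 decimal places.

0.15

The sequences differ at 6 of 45 sites (4, 7, 22, 23, 32, 45), so p = 6/45 ≈ 0.133333.
d = −(3/4) ln(1 − 4p/3) = −0.75 ln(1 − 0.177777) = −0.75 ln(0.822223)
  = −0.75 × (-0.195744) = 0.146808 substitutions/site.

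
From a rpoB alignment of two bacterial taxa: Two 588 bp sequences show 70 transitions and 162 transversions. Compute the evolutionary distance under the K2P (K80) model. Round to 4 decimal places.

0.5606

P = 70/588 ≈ 0.119048 and Q = 162/588 ≈ 0.27551.
Under the Kimura two-parameter model, d = −½ ln(1 − 2P − Q) − ¼ ln(1 − 2Q).
1 − 2P − Q = 0.486394, giving −½ ln(0.486394) = 0.360368.
1 − 2Q = 0.44898, giving −¼ ln(0.44898) = 0.200194.
d = 0.360368 + 0.200194 = 0.560562.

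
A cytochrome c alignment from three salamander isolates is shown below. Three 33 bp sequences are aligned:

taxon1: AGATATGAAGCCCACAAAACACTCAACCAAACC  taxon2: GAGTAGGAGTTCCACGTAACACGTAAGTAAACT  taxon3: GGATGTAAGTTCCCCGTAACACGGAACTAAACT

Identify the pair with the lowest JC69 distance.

taxon2 and taxon3

taxon1–taxon2: 14/33 differ, p = 0.424, d = 0.625.
taxon1–taxon3: 13/33 differ, p = 0.394, d = 0.559.
taxon2–taxon3: 8/33 differ, p = 0.242, d = 0.293.
The smallest distance is between taxon2 and taxon3.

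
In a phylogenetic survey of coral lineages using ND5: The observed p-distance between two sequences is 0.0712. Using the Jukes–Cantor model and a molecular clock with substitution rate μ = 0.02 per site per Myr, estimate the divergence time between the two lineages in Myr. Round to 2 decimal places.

d = −(3/4) ln(1 − 4p/3) = −0.75 ln(1 − 0.094933) = −0.75 ln(0.905067)
  = −0.75 × (-0.099746) = 0.074810 substitutions/site.
Under a molecular clock d = 2μt, so t = d/(2μ) = 0.074810 / (2 × 0.02) = 1.87 Myr.

1.87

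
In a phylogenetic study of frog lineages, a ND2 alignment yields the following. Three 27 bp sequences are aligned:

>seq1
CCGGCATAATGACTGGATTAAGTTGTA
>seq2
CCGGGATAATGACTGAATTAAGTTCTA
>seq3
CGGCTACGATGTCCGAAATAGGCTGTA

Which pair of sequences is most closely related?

seq1–seq2: 3/27 differ, p = 0.111, d = 0.120.
seq1–seq3: 11/27 differ, p = 0.407, d = 0.588.
seq2–seq3: 11/27 differ, p = 0.407, d = 0.588.
The smallest distance is between seq1 and seq2.

seq1 and seq2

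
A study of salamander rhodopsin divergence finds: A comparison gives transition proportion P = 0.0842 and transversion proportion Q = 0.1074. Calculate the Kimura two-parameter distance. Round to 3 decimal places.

Under the Kimura two-parameter model, d = −½ ln(1 − 2P − Q) − ¼ ln(1 − 2Q).
1 − 2P − Q = 0.7242, giving −½ ln(0.7242) = 0.161344.
1 − 2Q = 0.7852, giving −¼ ln(0.7852) = 0.060454.
d = 0.161344 + 0.060454 = 0.221798.

0.222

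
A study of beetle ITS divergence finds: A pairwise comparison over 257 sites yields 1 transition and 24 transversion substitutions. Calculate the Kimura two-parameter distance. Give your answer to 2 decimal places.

0.11

P = 1/257 ≈ 0.003891 and Q = 24/257 ≈ 0.093385.
Under the Kimura two-parameter model, d = −½ ln(1 − 2P − Q) − ¼ ln(1 − 2Q).
1 − 2P − Q = 0.898833, giving −½ ln(0.898833) = 0.053329.
1 − 2Q = 0.81323, giving −¼ ln(0.81323) = 0.051685.
d = 0.053329 + 0.051685 = 0.105014.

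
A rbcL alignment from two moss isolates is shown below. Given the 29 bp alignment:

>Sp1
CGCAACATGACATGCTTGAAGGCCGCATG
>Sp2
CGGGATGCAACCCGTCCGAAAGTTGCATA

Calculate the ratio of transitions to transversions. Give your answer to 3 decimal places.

6.500

Transitions are A↔G and C↔T; transversions are all other mismatches.
Transitions: 13. Transversions: 2.
R = 13/2 = 6.500.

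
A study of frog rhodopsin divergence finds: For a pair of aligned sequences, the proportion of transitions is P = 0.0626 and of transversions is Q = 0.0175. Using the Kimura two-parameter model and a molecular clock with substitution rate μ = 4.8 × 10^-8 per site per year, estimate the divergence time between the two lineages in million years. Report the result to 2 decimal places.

Under the Kimura two-parameter model, d = −½ ln(1 − 2P − Q) − ¼ ln(1 − 2Q).
1 − 2P − Q = 0.8573, giving −½ ln(0.8573) = 0.076984.
1 − 2Q = 0.965, giving −¼ ln(0.965) = 0.008907.
d = 0.076984 + 0.008907 = 0.085891.
Under a molecular clock d = 2μt, so t = d/(2μ) = 0.085891 / (2 × 4.8 × 10^-8) = 0.89 million years.

0.89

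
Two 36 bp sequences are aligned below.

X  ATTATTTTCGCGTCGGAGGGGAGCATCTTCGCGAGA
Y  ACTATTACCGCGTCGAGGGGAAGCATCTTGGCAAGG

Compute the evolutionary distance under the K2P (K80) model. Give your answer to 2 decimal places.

Of 36 sites, 7 differences are transitions and 2 are transversions, so P = 7/36 ≈ 0.194444 and Q = 2/36 ≈ 0.055556.
Under the Kimura two-parameter model, d = −½ ln(1 − 2P − Q) − ¼ ln(1 − 2Q).
1 − 2P − Q = 0.555556, giving −½ ln(0.555556) = 0.293893.
1 − 2Q = 0.888888, giving −¼ ln(0.888888) = 0.029446.
d = 0.293893 + 0.029446 = 0.323339.

0.32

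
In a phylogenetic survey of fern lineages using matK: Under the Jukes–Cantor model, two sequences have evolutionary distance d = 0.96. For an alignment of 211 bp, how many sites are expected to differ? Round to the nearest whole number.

Invert JC69: p = (3/4)(1 − e^(−4d/3)) = 0.75 × (1 − e^(-1.28)) = 0.75 × (1 − 0.278037) = 0.541472.
Expected differing sites = pL ≈ 0.541472 × 211 = 114.250592 ≈ 114.

114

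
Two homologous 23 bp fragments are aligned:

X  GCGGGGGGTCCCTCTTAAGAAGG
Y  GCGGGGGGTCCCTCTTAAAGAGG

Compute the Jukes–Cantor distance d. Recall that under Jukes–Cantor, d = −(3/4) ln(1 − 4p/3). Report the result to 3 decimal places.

0.092

The sequences differ at 2 of 23 sites (19, 20), so p = 2/23 ≈ 0.086957.
d = −(3/4) ln(1 − 4p/3) = −0.75 ln(1 − 0.115943) = −0.75 ln(0.884057)
  = −0.75 × (-0.123234) = 0.092426 substitutions/site.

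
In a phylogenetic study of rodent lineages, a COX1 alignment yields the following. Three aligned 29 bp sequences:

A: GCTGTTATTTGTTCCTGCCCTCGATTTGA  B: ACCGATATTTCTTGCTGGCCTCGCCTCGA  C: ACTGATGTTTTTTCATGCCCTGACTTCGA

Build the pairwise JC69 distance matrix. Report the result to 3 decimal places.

d(A,B) = 0.401, d(A,C) = 0.401, d(B,C) = 0.401

A–B: 9/29 sites differ → p ≈ 0.310345, d = −0.75 ln(1 − 0.413793) = 0.400562 ≈ 0.401.
A–C: 9/29 sites differ → p ≈ 0.310345, d = −0.75 ln(1 − 0.413793) = 0.400562 ≈ 0.401.
B–C: 9/29 sites differ → p ≈ 0.310345, d = −0.75 ln(1 − 0.413793) = 0.400562 ≈ 0.401.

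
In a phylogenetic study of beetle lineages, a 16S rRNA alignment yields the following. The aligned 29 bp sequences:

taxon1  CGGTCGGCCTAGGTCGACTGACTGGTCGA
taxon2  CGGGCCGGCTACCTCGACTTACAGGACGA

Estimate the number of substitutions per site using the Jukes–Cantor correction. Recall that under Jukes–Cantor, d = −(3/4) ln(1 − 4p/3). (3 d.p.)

The sequences differ at 8 of 29 sites (4, 6, 8, 12, 13, 20, 23, 26), so p = 8/29 ≈ 0.275862.
d = −(3/4) ln(1 − 4p/3) = −0.75 ln(1 − 0.367816) = −0.75 ln(0.632184)
  = −0.75 × (-0.458575) = 0.343931 substitutions/site.

0.344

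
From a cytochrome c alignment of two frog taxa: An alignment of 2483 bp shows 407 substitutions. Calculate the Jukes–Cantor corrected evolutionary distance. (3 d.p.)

p = 407/2483 ≈ 0.163915.
d = −(3/4) ln(1 − 4p/3) = −0.75 ln(1 − 0.218553) = −0.75 ln(0.781447)
  = −0.75 × (-0.246608) = 0.184956 substitutions/site.

0.185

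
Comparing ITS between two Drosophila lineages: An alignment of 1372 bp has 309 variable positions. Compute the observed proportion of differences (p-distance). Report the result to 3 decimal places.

p = 309/1372 = 0.225218… ≈ 0.225 (to 3 d.p.).

0.225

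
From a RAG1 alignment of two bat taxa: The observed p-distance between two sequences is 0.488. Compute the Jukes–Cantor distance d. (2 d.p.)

d = −(3/4) ln(1 − 4p/3) = −0.75 ln(1 − 0.650667) = −0.75 ln(0.349333)
  = −0.75 × (-1.051730) = 0.788798 substitutions/site.

0.79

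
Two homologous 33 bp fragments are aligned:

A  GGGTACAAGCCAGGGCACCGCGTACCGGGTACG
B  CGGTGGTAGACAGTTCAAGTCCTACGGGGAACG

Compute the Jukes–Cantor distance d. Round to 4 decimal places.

0.5587

The sequences differ at 13 of 33 sites, so p = 13/33 ≈ 0.393939.
d = −(3/4) ln(1 − 4p/3) = −0.75 ln(1 − 0.525252) = −0.75 ln(0.474748)
  = −0.75 × (-0.744971) = 0.558728 substitutions/site.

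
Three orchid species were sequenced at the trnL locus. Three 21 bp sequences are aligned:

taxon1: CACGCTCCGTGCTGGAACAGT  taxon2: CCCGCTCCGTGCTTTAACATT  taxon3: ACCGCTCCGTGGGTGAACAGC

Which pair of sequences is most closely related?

taxon1–taxon2: 4/21 differ, p = 0.190, d = 0.220.
taxon1–taxon3: 6/21 differ, p = 0.286, d = 0.360.
taxon2–taxon3: 6/21 differ, p = 0.286, d = 0.360.
The smallest distance is between taxon1 and taxon2.

taxon1 and taxon2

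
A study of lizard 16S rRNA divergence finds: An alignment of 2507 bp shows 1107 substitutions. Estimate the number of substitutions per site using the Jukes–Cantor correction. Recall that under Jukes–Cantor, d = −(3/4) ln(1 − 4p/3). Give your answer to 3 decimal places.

0.666

p = 1107/2507 ≈ 0.441564.
d = −(3/4) ln(1 − 4p/3) = −0.75 ln(1 − 0.588752) = −0.75 ln(0.411248)
  = −0.75 × (-0.888559) = 0.666419 substitutions/site.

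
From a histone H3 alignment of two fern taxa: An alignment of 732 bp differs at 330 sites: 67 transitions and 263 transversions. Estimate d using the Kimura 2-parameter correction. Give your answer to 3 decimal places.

0.708

P = 67/732 ≈ 0.09153 and Q = 263/732 ≈ 0.35929.
Under the Kimura two-parameter model, d = −½ ln(1 − 2P − Q) − ¼ ln(1 − 2Q).
1 − 2P − Q = 0.45765, giving −½ ln(0.45765) = 0.390825.
1 − 2Q = 0.28142, giving −¼ ln(0.28142) = 0.316977.
d = 0.390825 + 0.316977 = 0.707802.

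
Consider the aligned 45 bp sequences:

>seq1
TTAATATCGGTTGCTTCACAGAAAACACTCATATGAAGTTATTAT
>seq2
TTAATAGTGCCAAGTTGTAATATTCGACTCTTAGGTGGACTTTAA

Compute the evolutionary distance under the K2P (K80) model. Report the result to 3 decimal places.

Of 45 sites, 5 differences are transitions and 18 are transversions, so P = 5/45 ≈ 0.111111 and Q = 18/45 = 0.4.
Under the Kimura two-parameter model, d = −½ ln(1 − 2P − Q) − ¼ ln(1 − 2Q).
1 − 2P − Q = 0.377778, giving −½ ln(0.377778) = 0.486724.
1 − 2Q = 0.2, giving −¼ ln(0.2) = 0.402359.
d = 0.486724 + 0.402359 = 0.889083.

0.889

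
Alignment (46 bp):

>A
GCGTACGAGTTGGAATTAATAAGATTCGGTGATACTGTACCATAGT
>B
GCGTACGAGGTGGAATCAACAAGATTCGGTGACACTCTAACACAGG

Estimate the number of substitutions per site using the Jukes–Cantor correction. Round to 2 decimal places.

The sequences differ at 8 of 46 sites (10, 17, 20, 33, 37, 40, 43, 46), so p = 8/46 ≈ 0.173913.
d = −(3/4) ln(1 − 4p/3) = −0.75 ln(1 − 0.231884) = −0.75 ln(0.768116)
  = −0.75 × (-0.263815) = 0.197861 substitutions/site.

0.20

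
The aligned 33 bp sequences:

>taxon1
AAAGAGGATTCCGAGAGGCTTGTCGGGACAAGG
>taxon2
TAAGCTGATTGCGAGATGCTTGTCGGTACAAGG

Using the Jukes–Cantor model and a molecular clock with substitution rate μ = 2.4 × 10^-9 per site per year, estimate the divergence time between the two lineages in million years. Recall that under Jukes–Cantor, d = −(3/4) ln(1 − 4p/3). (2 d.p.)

The sequences differ at 6 of 33 sites (1, 5, 6, 11, 17, 27), so p = 6/33 ≈ 0.181818.
d = −(3/4) ln(1 − 4p/3) = −0.75 ln(1 − 0.242424) = −0.75 ln(0.757576)
  = −0.75 × (-0.277631) = 0.208223 substitutions/site.
Under a molecular clock d = 2μt, so t = d/(2μ) = 0.208223 / (2 × 2.4 × 10^-9) = 43.38 million years.

43.38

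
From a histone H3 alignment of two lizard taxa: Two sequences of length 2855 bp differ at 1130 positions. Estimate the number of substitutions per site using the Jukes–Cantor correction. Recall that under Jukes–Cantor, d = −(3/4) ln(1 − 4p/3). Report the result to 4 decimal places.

p = 1130/2855 ≈ 0.395797.
d = −(3/4) ln(1 − 4p/3) = −0.75 ln(1 − 0.527729) = −0.75 ln(0.472271)
  = −0.75 × (-0.750202) = 0.562652 substitutions/site.

0.5627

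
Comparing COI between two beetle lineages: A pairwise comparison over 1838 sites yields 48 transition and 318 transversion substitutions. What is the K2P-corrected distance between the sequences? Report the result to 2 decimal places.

0.23

P = 48/1838 ≈ 0.026115 and Q = 318/1838 ≈ 0.173014.
Under the Kimura two-parameter model, d = −½ ln(1 − 2P − Q) − ¼ ln(1 − 2Q).
1 − 2P − Q = 0.774756, giving −½ ln(0.774756) = 0.127604.
1 − 2Q = 0.653972, giving −¼ ln(0.653972) = 0.106173.
d = 0.127604 + 0.106173 = 0.233777.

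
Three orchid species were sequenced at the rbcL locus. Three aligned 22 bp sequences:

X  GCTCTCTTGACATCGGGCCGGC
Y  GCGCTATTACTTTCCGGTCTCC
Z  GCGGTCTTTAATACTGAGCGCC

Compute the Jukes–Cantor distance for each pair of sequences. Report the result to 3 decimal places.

d(X,Y) = 0.699, d(X,Z) = 0.699, d(Y,Z) = 0.699

X–Y: 10/22 sites differ → p ≈ 0.454545, d = −0.75 ln(1 − 0.60606) = 0.698667 ≈ 0.699.
X–Z: 10/22 sites differ → p ≈ 0.454545, d = −0.75 ln(1 − 0.60606) = 0.698667 ≈ 0.699.
Y–Z: 10/22 sites differ → p ≈ 0.454545, d = −0.75 ln(1 − 0.60606) = 0.698667 ≈ 0.699.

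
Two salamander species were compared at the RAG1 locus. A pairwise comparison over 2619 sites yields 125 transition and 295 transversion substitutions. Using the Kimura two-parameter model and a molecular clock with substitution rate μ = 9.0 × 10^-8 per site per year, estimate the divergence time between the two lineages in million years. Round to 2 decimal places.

P = 125/2619 ≈ 0.047728 and Q = 295/2619 ≈ 0.112638.
Under the Kimura two-parameter model, d = −½ ln(1 − 2P − Q) − ¼ ln(1 − 2Q).
1 − 2P − Q = 0.791906, giving −½ ln(0.791906) = 0.116656.
1 − 2Q = 0.774724, giving −¼ ln(0.774724) = 0.063812.
d = 0.116656 + 0.063812 = 0.180468.
Under a molecular clock d = 2μt, so t = d/(2μ) = 0.180468 / (2 × 9.0 × 10^-8) = 1.00 million years.

1.00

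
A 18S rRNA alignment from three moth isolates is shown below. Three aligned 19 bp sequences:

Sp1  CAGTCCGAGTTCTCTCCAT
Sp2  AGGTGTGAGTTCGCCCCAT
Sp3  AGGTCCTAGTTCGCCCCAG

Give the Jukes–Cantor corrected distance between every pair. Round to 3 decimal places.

d(Sp1,Sp2) = 0.410, d(Sp1,Sp3) = 0.410, d(Sp2,Sp3) = 0.247

Sp1–Sp2: 6/19 sites differ → p ≈ 0.315789, d = −0.75 ln(1 − 0.421052) = 0.409907 ≈ 0.410.
Sp1–Sp3: 6/19 sites differ → p ≈ 0.315789, d = −0.75 ln(1 − 0.421052) = 0.409907 ≈ 0.410.
Sp2–Sp3: 4/19 sites differ → p ≈ 0.210526, d = −0.75 ln(1 − 0.280701) = 0.247109 ≈ 0.247.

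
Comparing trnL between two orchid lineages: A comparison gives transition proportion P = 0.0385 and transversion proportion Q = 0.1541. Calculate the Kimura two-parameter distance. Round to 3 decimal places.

Under the Kimura two-parameter model, d = −½ ln(1 − 2P − Q) − ¼ ln(1 − 2Q).
1 − 2P − Q = 0.7689, giving −½ ln(0.7689) = 0.131397.
1 − 2Q = 0.6918, giving −¼ ln(0.6918) = 0.092115.
d = 0.131397 + 0.092115 = 0.223512.

0.224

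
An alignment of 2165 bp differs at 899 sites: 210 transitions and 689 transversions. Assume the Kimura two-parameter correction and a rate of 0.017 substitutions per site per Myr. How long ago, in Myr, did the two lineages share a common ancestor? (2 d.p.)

18.00

P = 210/2165 ≈ 0.096998 and Q = 689/2165 ≈ 0.318245.
Under the Kimura two-parameter model, d = −½ ln(1 − 2P − Q) − ¼ ln(1 − 2Q).
1 − 2P − Q = 0.487759, giving −½ ln(0.487759) = 0.358967.
1 − 2Q = 0.36351, giving −¼ ln(0.36351) = 0.252987.
d = 0.358967 + 0.252987 = 0.611954.
Under a molecular clock d = 2μt, so t = d/(2μ) = 0.611954 / (2 × 0.017) = 18.00 Myr.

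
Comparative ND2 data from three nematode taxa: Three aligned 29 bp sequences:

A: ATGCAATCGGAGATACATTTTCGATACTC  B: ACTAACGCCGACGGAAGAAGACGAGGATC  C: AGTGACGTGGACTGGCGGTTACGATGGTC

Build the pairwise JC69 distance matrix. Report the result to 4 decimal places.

A–B: 18/29 sites differ → p ≈ 0.62069, d = −0.75 ln(1 − 0.827587) = 1.318397 ≈ 1.3184.
A–C: 15/29 sites differ → p ≈ 0.517241, d = −0.75 ln(1 − 0.689655) = 0.877553 ≈ 0.8776.
B–C: 12/29 sites differ → p ≈ 0.413793, d = −0.75 ln(1 − 0.551724) = 0.601760 ≈ 0.6018.

d(A,B) = 1.3184, d(A,C) = 0.8776, d(B,C) = 0.6018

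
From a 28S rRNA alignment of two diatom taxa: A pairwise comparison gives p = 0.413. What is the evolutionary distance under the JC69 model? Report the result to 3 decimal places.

0.600

d = −(3/4) ln(1 − 4p/3) = −0.75 ln(1 − 0.550667) = −0.75 ln(0.449333)
  = −0.75 × (-0.799991) = 0.599993 substitutions/site.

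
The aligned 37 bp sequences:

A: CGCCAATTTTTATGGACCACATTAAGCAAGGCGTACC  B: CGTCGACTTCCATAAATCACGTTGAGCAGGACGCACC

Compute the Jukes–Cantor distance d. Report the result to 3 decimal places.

The sequences differ at 13 of 37 sites, so p = 13/37 ≈ 0.351351.
d = −(3/4) ln(1 − 4p/3) = −0.75 ln(1 − 0.468468) = −0.75 ln(0.531532)
  = −0.75 × (-0.631992) = 0.473994 substitutions/site.

0.474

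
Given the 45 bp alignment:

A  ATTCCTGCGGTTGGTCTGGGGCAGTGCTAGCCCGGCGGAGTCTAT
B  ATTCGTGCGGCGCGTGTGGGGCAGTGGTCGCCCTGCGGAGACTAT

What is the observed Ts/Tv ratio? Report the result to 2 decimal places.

0.13

Transitions are A↔G and C↔T; transversions are all other mismatches.
Transitions: 1. Transversions: 8.
R = 1/8 = 0.125 ≈ 0.13 (to 2 d.p.).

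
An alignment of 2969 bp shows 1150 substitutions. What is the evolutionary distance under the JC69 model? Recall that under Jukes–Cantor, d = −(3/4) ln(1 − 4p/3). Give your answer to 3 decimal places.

p = 1150/2969 ≈ 0.387336.
d = −(3/4) ln(1 − 4p/3) = −0.75 ln(1 − 0.516448) = −0.75 ln(0.483552)
  = −0.75 × (-0.726596) = 0.544947 substitutions/site.

0.545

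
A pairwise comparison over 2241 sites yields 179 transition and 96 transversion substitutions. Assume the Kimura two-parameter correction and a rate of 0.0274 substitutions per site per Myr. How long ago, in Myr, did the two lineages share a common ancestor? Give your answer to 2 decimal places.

P = 179/2241 ≈ 0.079875 and Q = 96/2241 ≈ 0.042838.
Under the Kimura two-parameter model, d = −½ ln(1 − 2P − Q) − ¼ ln(1 − 2Q).
1 − 2P − Q = 0.797412, giving −½ ln(0.797412) = 0.113192.
1 − 2Q = 0.914324, giving −¼ ln(0.914324) = 0.022393.
d = 0.113192 + 0.022393 = 0.135585.
Under a molecular clock d = 2μt, so t = d/(2μ) = 0.135585 / (2 × 0.0274) = 2.47 Myr.

2.47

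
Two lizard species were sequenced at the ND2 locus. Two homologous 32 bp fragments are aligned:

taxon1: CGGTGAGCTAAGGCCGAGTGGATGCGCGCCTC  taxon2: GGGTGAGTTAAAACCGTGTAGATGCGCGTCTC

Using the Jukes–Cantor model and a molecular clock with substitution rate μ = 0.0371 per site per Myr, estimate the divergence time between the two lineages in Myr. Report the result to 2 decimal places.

3.49

The sequences differ at 7 of 32 sites (1, 8, 12, 13, 17, 20, 29), so p = 7/32 = 0.21875.
d = −(3/4) ln(1 − 4p/3) = −0.75 ln(1 − 0.291667) = −0.75 ln(0.708333)
  = −0.75 × (-0.344841) = 0.258631 substitutions/site.
Under a molecular clock d = 2μt, so t = d/(2μ) = 0.258631 / (2 × 0.0371) = 3.49 Myr.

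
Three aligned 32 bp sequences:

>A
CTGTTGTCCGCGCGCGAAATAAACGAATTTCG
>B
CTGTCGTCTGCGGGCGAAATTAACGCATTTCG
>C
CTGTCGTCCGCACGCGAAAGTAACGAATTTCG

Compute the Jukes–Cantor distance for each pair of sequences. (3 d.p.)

A–B: 5/32 sites differ → p = 0.15625, d = −0.75 ln(1 − 0.208333) = 0.175211 ≈ 0.175.
A–C: 4/32 sites differ → p = 0.125, d = −0.75 ln(1 − 0.166667) = 0.136741 ≈ 0.137.
B–C: 5/32 sites differ → p = 0.15625, d = −0.75 ln(1 − 0.208333) = 0.175211 ≈ 0.175.

d(A,B) = 0.175, d(A,C) = 0.137, d(B,C) = 0.175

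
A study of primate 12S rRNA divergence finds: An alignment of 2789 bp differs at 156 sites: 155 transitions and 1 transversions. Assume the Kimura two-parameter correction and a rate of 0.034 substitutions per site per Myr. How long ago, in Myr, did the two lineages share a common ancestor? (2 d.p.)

P = 155/2789 ≈ 0.055575 and Q = 1/2789 ≈ 0.000359.
Under the Kimura two-parameter model, d = −½ ln(1 − 2P − Q) − ¼ ln(1 − 2Q).
1 − 2P − Q = 0.888491, giving −½ ln(0.888491) = 0.059115.
1 − 2Q = 0.999282, giving −¼ ln(0.999282) = 0.000180.
d = 0.059115 + 0.000180 = 0.059295.
Under a molecular clock d = 2μt, so t = d/(2μ) = 0.059295 / (2 × 0.034) = 0.87 Myr.

0.87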